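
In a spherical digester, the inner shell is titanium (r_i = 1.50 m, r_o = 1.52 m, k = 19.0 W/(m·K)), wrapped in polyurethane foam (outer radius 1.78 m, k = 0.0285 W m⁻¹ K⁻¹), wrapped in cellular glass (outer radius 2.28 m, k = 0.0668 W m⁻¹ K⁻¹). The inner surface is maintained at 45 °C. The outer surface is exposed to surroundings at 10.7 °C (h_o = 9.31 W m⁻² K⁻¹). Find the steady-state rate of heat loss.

Series thermal resistances, inner to outer:
  R_titanium = (1/1.50 − 1/1.52)/(4πk) = 0.008772/(4π·19.0) = 3.674×10^-5 K/W
  R_polyurethane foam = (1/1.52 − 1/1.78)/(4πk) = 0.09610/(4π·0.0285) = 0.2683 K/W
  R_cellular glass = (1/1.78 − 1/2.28)/(4πk) = 0.1232/(4π·0.0668) = 0.1468 K/W
  R_conv,out = 1/(4πr²h) = 1/(4π·2.28²·9.31) = 0.001644 K/W
ΣR = 3.674×10^-5 + 0.2683 + 0.1468 + 0.001644 = 0.4168 K/W
Q = ΔT/ΣR = (45 °C − 10.7 °C)/0.4168 = 82.3 W

Q = 82.3 W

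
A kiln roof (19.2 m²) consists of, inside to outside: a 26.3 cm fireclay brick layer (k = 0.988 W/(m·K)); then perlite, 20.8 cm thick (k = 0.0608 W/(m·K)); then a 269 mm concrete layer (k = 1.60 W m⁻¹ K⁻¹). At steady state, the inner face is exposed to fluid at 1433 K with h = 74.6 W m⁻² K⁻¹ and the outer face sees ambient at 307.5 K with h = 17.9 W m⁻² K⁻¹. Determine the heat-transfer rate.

Q = 5.51 kW

Series thermal resistances, inner to outer:
  R_conv,in = 1/(hA) = 1/(74.6·19.2) = 6.982×10^-4 K/W
  R_fireclay brick = L/(kA) = 0.263/(0.988·19.2) = 0.01386 K/W
  R_perlite = L/(kA) = 0.208/(0.0608·19.2) = 0.1782 K/W
  R_concrete = L/(kA) = 0.269/(1.60·19.2) = 0.008757 K/W
  R_conv,out = 1/(hA) = 1/(17.9·19.2) = 0.002910 K/W
ΣR = 6.982×10^-4 + 0.01386 + 0.1782 + 0.008757 + 0.002910 = 0.2044 K/W
Q = ΔT/ΣR = (1433 K − 307.5 K)/0.2044 = 5510 W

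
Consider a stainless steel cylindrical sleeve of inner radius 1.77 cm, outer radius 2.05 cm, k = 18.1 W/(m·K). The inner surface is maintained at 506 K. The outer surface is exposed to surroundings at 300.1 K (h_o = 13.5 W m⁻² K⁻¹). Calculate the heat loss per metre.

Q' = 357 W/m

Treat each layer as a resistance in series:
  R'_stainless steel = ln(0.0205/0.0177)/(2πk) = 0.1469/(2π·18.1) = 0.001291 m·K/W
  R'_conv,out = 1/(2πr h) = 1/(2π·0.0205·13.5) = 0.5751 m·K/W
ΣR = 0.001291 + 0.5751 = 0.5764 m·K/W
Q' = ΔT/ΣR = (506 K − 300.1 K)/0.5764 = 357 W/m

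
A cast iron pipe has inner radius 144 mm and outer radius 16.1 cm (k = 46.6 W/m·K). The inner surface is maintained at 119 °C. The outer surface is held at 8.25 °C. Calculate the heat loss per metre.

Q' = 2πk·ΔT/ln(r₂/r₁) = 2π × 46.6 × 110.75 / ln(0.161/0.144) = 2.91×10^5 W/m

Q' = 2.91×10^5 W/m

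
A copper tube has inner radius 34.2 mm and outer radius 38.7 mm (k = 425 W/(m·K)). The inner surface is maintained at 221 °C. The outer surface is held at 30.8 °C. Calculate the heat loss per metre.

Q' = 4110 kW/m

Q' = 2πk·ΔT/ln(r₂/r₁) = 2π × 425 × 190.2 / ln(0.0387/0.0342) = 4.11×10^6 W/m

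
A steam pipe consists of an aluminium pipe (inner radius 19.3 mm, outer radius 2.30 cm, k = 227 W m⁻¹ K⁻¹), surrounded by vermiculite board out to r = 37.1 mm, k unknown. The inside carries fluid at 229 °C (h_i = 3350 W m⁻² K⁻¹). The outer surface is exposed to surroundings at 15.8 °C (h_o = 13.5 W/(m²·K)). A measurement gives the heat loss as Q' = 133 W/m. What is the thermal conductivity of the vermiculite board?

k = 0.0593 W/m·K

ΣR = ΔT/Q' = |229 − 15.8|/133 = 1.603 m·K/W
Known resistances:
  R'_conv,in = 1/(2πr h) = 1/(2π·0.0193·3350) = 0.002462 m·K/W
  R'_aluminium = ln(0.0230/0.0193)/(2πk) = 0.1754/(2π·227) = 1.230×10^-4 m·K/W
  R'_conv,out = 1/(2πr h) = 1/(2π·0.0371·13.5) = 0.3178 m·K/W
R_vermiculite board = ΣR − ΣR_known = 1.603 − 0.3204 = 1.283 m·K/W
ln(r₂/r₁)/(2πk) = 1.283 ⇒ k = 0.4781/(2π·1.283) = 0.0593 W/m·K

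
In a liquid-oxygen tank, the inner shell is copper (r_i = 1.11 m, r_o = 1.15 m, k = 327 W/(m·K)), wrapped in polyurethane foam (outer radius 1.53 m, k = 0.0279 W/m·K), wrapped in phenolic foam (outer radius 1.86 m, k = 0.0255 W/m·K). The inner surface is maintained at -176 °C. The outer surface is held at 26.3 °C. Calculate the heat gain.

Q = 207 W

Series thermal resistances, inner to outer:
  R_copper = (1/1.11 − 1/1.15)/(4πk) = 0.03134/(4π·327) = 7.626×10^-6 K/W
  R_polyurethane foam = (1/1.15 − 1/1.53)/(4πk) = 0.2160/(4π·0.0279) = 0.6160 K/W
  R_phenolic foam = (1/1.53 − 1/1.86)/(4πk) = 0.1160/(4π·0.0255) = 0.3619 K/W
ΣR = 7.626×10^-6 + 0.6160 + 0.3619 = 0.9779 K/W
Q = ΔT/ΣR = (-176 °C − 26.3 °C)/0.9779 = -207 W
(Negative Q ⇒ heat flows inward; heat gain = 207 W.)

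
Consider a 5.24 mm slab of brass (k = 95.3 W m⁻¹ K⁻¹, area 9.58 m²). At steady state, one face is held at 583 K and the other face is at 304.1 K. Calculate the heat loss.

Q = 4.86×10^7 W

Q = kA·ΔT/L = 95.3 × 9.58 × |583 K − 304.1 K| / 0.00524 = 4.86×10^7 W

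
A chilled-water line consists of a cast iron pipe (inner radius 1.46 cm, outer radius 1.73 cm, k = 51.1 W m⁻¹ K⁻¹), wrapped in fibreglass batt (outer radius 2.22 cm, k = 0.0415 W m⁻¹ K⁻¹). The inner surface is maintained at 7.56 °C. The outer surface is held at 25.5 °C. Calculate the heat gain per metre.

Q' = 18.7 W/m

Resistance network (inner→outer):
  R'_cast iron = ln(0.0173/0.0146)/(2πk) = 0.1697/(2π·51.1) = 5.285×10^-4 m·K/W
  R'_fibreglass batt = ln(0.0222/0.0173)/(2πk) = 0.2494/(2π·0.0415) = 0.9564 m·K/W
ΣR = 5.285×10^-4 + 0.9564 = 0.9569 m·K/W
Q' = ΔT/ΣR = (7.56 °C − 25.5 °C)/0.9569 = -18.7 W/m
(Negative Q' ⇒ heat flows inward; heat gain = 18.7 W/m.)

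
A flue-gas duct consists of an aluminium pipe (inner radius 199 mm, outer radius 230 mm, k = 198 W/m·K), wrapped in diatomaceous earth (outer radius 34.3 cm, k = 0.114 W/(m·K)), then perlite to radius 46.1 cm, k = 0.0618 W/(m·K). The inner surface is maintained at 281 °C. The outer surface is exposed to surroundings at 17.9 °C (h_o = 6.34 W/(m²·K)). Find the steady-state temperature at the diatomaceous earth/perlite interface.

Series thermal resistances, inner to outer:
  R'_aluminium = ln(0.230/0.199)/(2πk) = 0.1448/(2π·198) = 1.164×10^-4 m·K/W
  R'_diatomaceous earth = ln(0.343/0.230)/(2πk) = 0.3997/(2π·0.114) = 0.5580 m·K/W
  R'_perlite = ln(0.461/0.343)/(2πk) = 0.2957/(2π·0.0618) = 0.7614 m·K/W
  R'_conv,out = 1/(2πr h) = 1/(2π·0.461·6.34) = 0.05445 m·K/W
ΣR = 1.164×10^-4 + 0.5580 + 0.7614 + 0.05445 = 1.374 m·K/W
Q' = ΔT/ΣR = (281 °C − 17.9 °C)/1.374 = 191.5 W/m
From the inner boundary to the diatomaceous earth/perlite interface, ΣR_partial = 0.5581 m·K/W.
T_interface = T_in − Q'·ΣR_partial = 281 °C − (191.5)(0.5581) = 174 °C

T = 174 °C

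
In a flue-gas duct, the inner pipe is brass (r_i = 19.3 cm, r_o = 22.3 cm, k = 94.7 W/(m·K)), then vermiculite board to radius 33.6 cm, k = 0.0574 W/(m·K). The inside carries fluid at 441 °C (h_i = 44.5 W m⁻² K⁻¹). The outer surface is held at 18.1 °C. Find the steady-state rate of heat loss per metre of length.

Q' = 366 W/m

Series thermal resistances, inner to outer:
  R'_conv,in = 1/(2πr h) = 1/(2π·0.193·44.5) = 0.01853 m·K/W
  R'_brass = ln(0.223/0.193)/(2πk) = 0.1445/(2π·94.7) = 2.428×10^-4 m·K/W
  R'_vermiculite board = ln(0.336/0.223)/(2πk) = 0.4099/(2π·0.0574) = 1.137 m·K/W
ΣR = 0.01853 + 2.428×10^-4 + 1.137 = 1.156 m·K/W
Q' = ΔT/ΣR = (441 °C − 18.1 °C)/1.156 = 366 W/m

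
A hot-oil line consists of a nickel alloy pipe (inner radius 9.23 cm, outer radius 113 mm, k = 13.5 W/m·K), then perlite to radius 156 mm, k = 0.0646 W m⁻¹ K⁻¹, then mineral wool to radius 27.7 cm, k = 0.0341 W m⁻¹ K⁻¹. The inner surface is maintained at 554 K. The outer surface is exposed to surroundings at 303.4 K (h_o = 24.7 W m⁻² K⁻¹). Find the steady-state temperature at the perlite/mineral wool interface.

Treat each layer as a resistance in series:
  R'_nickel alloy = ln(0.113/0.0923)/(2πk) = 0.2023/(2π·13.5) = 0.002385 m·K/W
  R'_perlite = ln(0.156/0.113)/(2πk) = 0.3225/(2π·0.0646) = 0.7945 m·K/W
  R'_mineral wool = ln(0.277/0.156)/(2πk) = 0.5742/(2π·0.0341) = 2.680 m·K/W
  R'_conv,out = 1/(2πr h) = 1/(2π·0.277·24.7) = 0.02326 m·K/W
ΣR = 0.002385 + 0.7945 + 2.680 + 0.02326 = 3.500 m·K/W
Q' = ΔT/ΣR = (554 K − 303.4 K)/3.500 = 71.60 W/m
From the inner boundary to the perlite/mineral wool interface, ΣR_partial = 0.7969 m·K/W.
T_interface = T_in − Q'·ΣR_partial = 554 K − (71.60)(0.7969) = 497 K

T = 497 K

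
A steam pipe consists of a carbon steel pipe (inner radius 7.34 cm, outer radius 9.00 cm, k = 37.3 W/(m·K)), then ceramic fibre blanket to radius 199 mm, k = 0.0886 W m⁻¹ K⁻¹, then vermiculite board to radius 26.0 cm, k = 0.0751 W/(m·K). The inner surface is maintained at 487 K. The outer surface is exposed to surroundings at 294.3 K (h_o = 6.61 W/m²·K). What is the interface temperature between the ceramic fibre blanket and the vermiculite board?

T = 355.2 K

Series thermal resistances, inner to outer:
  R'_carbon steel = ln(0.0900/0.0734)/(2πk) = 0.2039/(2π·37.3) = 8.700×10^-4 m·K/W
  R'_ceramic fibre blanket = ln(0.199/0.0900)/(2πk) = 0.7935/(2π·0.0886) = 1.425 m·K/W
  R'_vermiculite board = ln(0.260/0.199)/(2πk) = 0.2674/(2π·0.0751) = 0.5666 m·K/W
  R'_conv,out = 1/(2πr h) = 1/(2π·0.260·6.61) = 0.09261 m·K/W
ΣR = 8.700×10^-4 + 1.425 + 0.5666 + 0.09261 = 2.085 m·K/W
Q' = ΔT/ΣR = (487 K − 294.3 K)/2.085 = 92.42 W/m
From the inner boundary to the ceramic fibre blanket/vermiculite board interface, ΣR_partial = 1.426 m·K/W.
T_interface = T_in − Q'·ΣR_partial = 487 K − (92.42)(1.426) = 355.2 K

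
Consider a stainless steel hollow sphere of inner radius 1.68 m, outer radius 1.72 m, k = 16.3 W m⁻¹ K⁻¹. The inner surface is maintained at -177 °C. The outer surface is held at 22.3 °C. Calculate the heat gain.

Q = 2950 kW

Q = 4πk·ΔT/(1/r₁ − 1/r₂) = 4π × 16.3 × 199.3 / (1/1.68 − 1/1.72) = 2.95×10^6 W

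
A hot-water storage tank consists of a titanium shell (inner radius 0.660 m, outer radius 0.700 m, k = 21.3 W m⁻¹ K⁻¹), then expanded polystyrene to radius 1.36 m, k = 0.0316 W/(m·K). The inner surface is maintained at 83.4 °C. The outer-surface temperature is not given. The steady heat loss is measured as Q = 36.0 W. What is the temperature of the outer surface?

T_out = 20.5 °C

Sum the resistances:
  R_titanium = (1/0.660 − 1/0.700)/(4πk) = 0.08658/(4π·21.3) = 3.235×10^-4 K/W
  R_expanded polystyrene = (1/0.700 − 1/1.36)/(4πk) = 0.6933/(4π·0.0316) = 1.746 K/W
ΣR = 1.746 K/W
ΔT = Q·ΣR = 36.0 × 1.746 = 62.86 K
Heat flows outward, so T_out = T_in − ΔT = 83.4 − 62.86 = 20.5 °C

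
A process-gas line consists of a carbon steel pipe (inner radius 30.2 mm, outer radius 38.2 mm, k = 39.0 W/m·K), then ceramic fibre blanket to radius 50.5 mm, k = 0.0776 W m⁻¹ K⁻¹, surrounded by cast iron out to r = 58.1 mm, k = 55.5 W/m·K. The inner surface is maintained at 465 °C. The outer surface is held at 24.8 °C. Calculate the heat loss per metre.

Series thermal resistances, inner to outer:
  R'_carbon steel = ln(0.0382/0.0302)/(2πk) = 0.2350/(2π·39.0) = 9.590×10^-4 m·K/W
  R'_ceramic fibre blanket = ln(0.0505/0.0382)/(2πk) = 0.2791/(2π·0.0776) = 0.5725 m·K/W
  R'_cast iron = ln(0.0581/0.0505)/(2πk) = 0.1402/(2π·55.5) = 4.020×10^-4 m·K/W
ΣR = 9.590×10^-4 + 0.5725 + 4.020×10^-4 = 0.5739 m·K/W
Q' = ΔT/ΣR = (465 °C − 24.8 °C)/0.5739 = 767 W/m

Q' = 767 W/m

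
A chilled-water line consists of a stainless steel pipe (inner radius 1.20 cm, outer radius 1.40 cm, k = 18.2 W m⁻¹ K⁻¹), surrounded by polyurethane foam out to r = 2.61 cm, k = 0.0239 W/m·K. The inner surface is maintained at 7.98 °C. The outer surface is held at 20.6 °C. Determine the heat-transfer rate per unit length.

Q' = 3.04 W/m

Resistance network (inner→outer):
  R'_stainless steel = ln(0.0140/0.0120)/(2πk) = 0.1542/(2π·18.2) = 0.001348 m·K/W
  R'_polyurethane foam = ln(0.0261/0.0140)/(2πk) = 0.6229/(2π·0.0239) = 4.148 m·K/W
ΣR = 0.001348 + 4.148 = 4.149 m·K/W
Q' = ΔT/ΣR = (7.98 °C − 20.6 °C)/4.149 = -3.04 W/m
(Negative Q' ⇒ heat flows inward; heat gain = 3.04 W/m.)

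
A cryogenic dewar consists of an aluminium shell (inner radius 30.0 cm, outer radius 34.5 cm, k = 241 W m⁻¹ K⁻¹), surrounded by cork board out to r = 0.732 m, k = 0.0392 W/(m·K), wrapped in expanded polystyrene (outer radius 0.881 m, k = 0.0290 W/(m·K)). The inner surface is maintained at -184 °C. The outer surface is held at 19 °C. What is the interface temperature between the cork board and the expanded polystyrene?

Series thermal resistances, inner to outer:
  R_aluminium = (1/0.300 − 1/0.345)/(4πk) = 0.4348/(4π·241) = 1.436×10^-4 K/W
  R_cork board = (1/0.345 − 1/0.732)/(4πk) = 1.532/(4π·0.0392) = 3.111 K/W
  R_expanded polystyrene = (1/0.732 − 1/0.881)/(4πk) = 0.2310/(4π·0.0290) = 0.6340 K/W
ΣR = 1.436×10^-4 + 3.111 + 0.6340 = 3.745 K/W
Q = ΔT/ΣR = (-184 °C − 19 °C)/3.745 = -54.21 W
From the inner boundary to the cork board/expanded polystyrene interface, ΣR_partial = 3.111 K/W.
T_interface = T_in − Q·ΣR_partial = -184 °C − (-54.21)(3.111) = -15.4 °C

T = -15.4 °C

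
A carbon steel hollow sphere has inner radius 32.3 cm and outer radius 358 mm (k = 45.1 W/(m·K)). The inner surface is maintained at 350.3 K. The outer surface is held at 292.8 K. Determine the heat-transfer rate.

Q = 4πk·ΔT/(1/r₁ − 1/r₂) = 4π × 45.1 × 57.5 / (1/0.323 − 1/0.358) = 1.08×10^5 W

Q = 1.08×10^5 W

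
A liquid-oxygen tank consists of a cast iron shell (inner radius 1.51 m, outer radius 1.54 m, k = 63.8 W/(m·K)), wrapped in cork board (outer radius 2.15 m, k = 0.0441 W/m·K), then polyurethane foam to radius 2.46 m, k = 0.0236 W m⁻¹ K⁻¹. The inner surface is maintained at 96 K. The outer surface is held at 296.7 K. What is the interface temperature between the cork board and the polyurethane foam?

Treat each layer as a resistance in series:
  R_cast iron = (1/1.51 − 1/1.54)/(4πk) = 0.01290/(4π·63.8) = 1.609×10^-5 K/W
  R_cork board = (1/1.54 − 1/2.15)/(4πk) = 0.1842/(4π·0.0441) = 0.3324 K/W
  R_polyurethane foam = (1/2.15 − 1/2.46)/(4πk) = 0.05861/(4π·0.0236) = 0.1976 K/W
ΣR = 1.609×10^-5 + 0.3324 + 0.1976 = 0.5300 K/W
Q = ΔT/ΣR = (96 K − 296.7 K)/0.5300 = -378.7 W
From the inner boundary to the cork board/polyurethane foam interface, ΣR_partial = 0.3324 K/W.
T_interface = T_in − Q·ΣR_partial = 96 K − (-378.7)(0.3324) = 221.9 K

T = 221.9 K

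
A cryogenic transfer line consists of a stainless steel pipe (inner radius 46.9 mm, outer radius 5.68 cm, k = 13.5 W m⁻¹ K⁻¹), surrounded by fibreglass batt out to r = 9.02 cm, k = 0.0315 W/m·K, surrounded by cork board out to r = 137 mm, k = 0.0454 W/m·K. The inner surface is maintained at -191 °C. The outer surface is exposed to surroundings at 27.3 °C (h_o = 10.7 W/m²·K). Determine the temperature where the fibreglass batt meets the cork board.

Treat each layer as a resistance in series:
  R'_stainless steel = ln(0.0568/0.0469)/(2πk) = 0.1915/(2π·13.5) = 0.002258 m·K/W
  R'_fibreglass batt = ln(0.0902/0.0568)/(2πk) = 0.4625/(2π·0.0315) = 2.337 m·K/W
  R'_cork board = ln(0.137/0.0902)/(2πk) = 0.4180/(2π·0.0454) = 1.465 m·K/W
  R'_conv,out = 1/(2πr h) = 1/(2π·0.137·10.7) = 0.1086 m·K/W
ΣR = 0.002258 + 2.337 + 1.465 + 0.1086 = 3.913 m·K/W
Q' = ΔT/ΣR = (-191 °C − 27.3 °C)/3.913 = -55.79 W/m
From the inner boundary to the fibreglass batt/cork board interface, ΣR_partial = 2.339 m·K/W.
T_interface = T_in − Q'·ΣR_partial = -191 °C − (-55.79)(2.339) = -60.5 °C

T = -60.5 °C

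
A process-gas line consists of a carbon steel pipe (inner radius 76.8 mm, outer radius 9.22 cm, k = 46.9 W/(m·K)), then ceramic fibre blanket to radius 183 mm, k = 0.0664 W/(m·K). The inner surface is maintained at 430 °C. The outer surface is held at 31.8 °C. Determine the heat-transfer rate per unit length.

Q' = 242 W/m

Treat each layer as a resistance in series:
  R'_carbon steel = ln(0.0922/0.0768)/(2πk) = 0.1828/(2π·46.9) = 6.202×10^-4 m·K/W
  R'_ceramic fibre blanket = ln(0.183/0.0922)/(2πk) = 0.6855/(2π·0.0664) = 1.643 m·K/W
ΣR = 6.202×10^-4 + 1.643 = 1.644 m·K/W
Q' = ΔT/ΣR = (430 °C − 31.8 °C)/1.644 = 242 W/m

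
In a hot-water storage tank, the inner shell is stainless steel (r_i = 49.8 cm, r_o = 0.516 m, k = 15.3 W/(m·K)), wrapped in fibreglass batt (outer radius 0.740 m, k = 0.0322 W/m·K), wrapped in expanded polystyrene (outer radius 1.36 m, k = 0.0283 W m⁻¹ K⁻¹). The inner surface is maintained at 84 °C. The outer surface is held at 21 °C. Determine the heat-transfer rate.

Series thermal resistances, inner to outer:
  R_stainless steel = (1/0.498 − 1/0.516)/(4πk) = 0.07005/(4π·15.3) = 3.643×10^-4 K/W
  R_fibreglass batt = (1/0.516 − 1/0.740)/(4πk) = 0.5866/(4π·0.0322) = 1.450 K/W
  R_expanded polystyrene = (1/0.740 − 1/1.36)/(4πk) = 0.6161/(4π·0.0283) = 1.732 K/W
ΣR = 3.643×10^-4 + 1.450 + 1.732 = 3.182 K/W
Q = ΔT/ΣR = (84 °C − 21 °C)/3.182 = 19.8 W

Q = 19.8 W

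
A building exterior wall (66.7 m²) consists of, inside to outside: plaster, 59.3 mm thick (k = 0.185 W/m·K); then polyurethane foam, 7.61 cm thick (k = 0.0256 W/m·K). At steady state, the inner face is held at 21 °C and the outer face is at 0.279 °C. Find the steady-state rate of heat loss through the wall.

Treat each layer as a resistance in series:
  R_plaster = L/(kA) = 0.0593/(0.185·66.7) = 0.004806 K/W
  R_polyurethane foam = L/(kA) = 0.0761/(0.0256·66.7) = 0.04457 K/W
ΣR = 0.004806 + 0.04457 = 0.04938 K/W
Q = ΔT/ΣR = (21 °C − 0.279 °C)/0.04938 = 420 W

Q = 420 W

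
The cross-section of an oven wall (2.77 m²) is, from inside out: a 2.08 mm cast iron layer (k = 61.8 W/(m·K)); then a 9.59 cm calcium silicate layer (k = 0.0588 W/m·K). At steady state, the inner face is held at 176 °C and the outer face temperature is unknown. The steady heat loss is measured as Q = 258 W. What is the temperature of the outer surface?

Series resistances:
  R_cast iron = L/(kA) = 0.00208/(61.8·2.77) = 1.215×10^-5 K/W
  R_calcium silicate = L/(kA) = 0.0959/(0.0588·2.77) = 0.5888 K/W
ΣR = 0.5888 K/W
ΔT = Q·ΣR = 258 × 0.5888 = 151.9 K
Heat flows outward, so T_out = T_in − ΔT = 176 − 151.9 = 24.1 °C

T_out = 24.1 °C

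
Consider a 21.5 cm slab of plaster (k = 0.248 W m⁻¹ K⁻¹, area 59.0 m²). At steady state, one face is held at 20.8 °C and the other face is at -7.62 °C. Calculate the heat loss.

Q = 1930 W

Q = kA·ΔT/L = 0.248 × 59.0 × |20.8 °C − -7.62 °C| / 0.215 = 1930 W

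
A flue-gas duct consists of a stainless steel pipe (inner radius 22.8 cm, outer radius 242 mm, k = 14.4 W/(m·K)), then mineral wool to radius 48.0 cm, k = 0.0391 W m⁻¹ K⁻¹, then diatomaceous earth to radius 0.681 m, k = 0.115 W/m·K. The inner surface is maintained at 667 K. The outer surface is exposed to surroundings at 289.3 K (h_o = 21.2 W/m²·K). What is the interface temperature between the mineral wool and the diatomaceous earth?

T = 346.3 K

Series thermal resistances, inner to outer:
  R'_stainless steel = ln(0.242/0.228)/(2πk) = 0.05959/(2π·14.4) = 6.586×10^-4 m·K/W
  R'_mineral wool = ln(0.480/0.242)/(2πk) = 0.6848/(2π·0.0391) = 2.788 m·K/W
  R'_diatomaceous earth = ln(0.681/0.480)/(2πk) = 0.3498/(2π·0.115) = 0.4841 m·K/W
  R'_conv,out = 1/(2πr h) = 1/(2π·0.681·21.2) = 0.01102 m·K/W
ΣR = 6.586×10^-4 + 2.788 + 0.4841 + 0.01102 = 3.284 m·K/W
Q' = ΔT/ΣR = (667 K − 289.3 K)/3.284 = 115.0 W/m
From the inner boundary to the mineral wool/diatomaceous earth interface, ΣR_partial = 2.789 m·K/W.
T_interface = T_in − Q'·ΣR_partial = 667 K − (115.0)(2.789) = 346.3 K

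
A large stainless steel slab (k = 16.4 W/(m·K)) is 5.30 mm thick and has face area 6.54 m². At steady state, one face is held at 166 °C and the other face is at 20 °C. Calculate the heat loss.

Q = kA·ΔT/L = 16.4 × 6.54 × |166 °C − 20 °C| / 0.00530 = 2.95×10^6 W

Q = 2950 kW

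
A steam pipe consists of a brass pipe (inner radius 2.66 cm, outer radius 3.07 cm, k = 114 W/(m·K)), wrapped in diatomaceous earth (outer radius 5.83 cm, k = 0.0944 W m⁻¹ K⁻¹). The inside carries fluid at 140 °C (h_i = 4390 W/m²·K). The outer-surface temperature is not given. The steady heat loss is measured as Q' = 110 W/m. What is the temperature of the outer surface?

Series resistances:
  R'_conv,in = 1/(2πr h) = 1/(2π·0.0266·4390) = 0.001363 m·K/W
  R'_brass = ln(0.0307/0.0266)/(2πk) = 0.1434/(2π·114) = 2.001×10^-4 m·K/W
  R'_diatomaceous earth = ln(0.0583/0.0307)/(2πk) = 0.6413/(2π·0.0944) = 1.081 m·K/W
ΣR = 1.083 m·K/W
ΔT = Q'·ΣR = 110 × 1.083 = 119.1 K
Heat flows outward, so T_out = T_in − ΔT = 140 − 119.1 = 20.9 °C

T_out = 20.9 °C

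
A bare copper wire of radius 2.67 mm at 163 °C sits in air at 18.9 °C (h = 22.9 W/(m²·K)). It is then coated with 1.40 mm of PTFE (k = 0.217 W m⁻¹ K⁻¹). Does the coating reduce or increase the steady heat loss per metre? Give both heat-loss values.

increases: 55.4 → 71.4 W/m

Critical radius for a cylinder: r_cr = k/h = 0.00948 m = 0.948 cm.
Outer radius after coating: r₂ = 0.00267 + 0.00140 = 0.00407 m.
Since r₁ < r_cr and r₂ ≤ r_cr, the coating moves toward the maximum at r_cr — heat loss rises.
Bare: R = 1/(2πr₁h) = 2.603 m·K/W; Q = 144.1/2.603 = 55.4 W/m.
Coated: R = R_cond + R_conv = 2.017 m·K/W; Q = 144.1/2.017 = 71.4 W/m.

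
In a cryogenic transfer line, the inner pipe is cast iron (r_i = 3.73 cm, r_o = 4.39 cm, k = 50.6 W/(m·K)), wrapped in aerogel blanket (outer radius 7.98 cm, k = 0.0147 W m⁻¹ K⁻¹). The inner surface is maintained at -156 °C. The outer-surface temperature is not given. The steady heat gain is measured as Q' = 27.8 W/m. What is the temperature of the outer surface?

T_out = 23.9 °C

Sum the resistances:
  R'_cast iron = ln(0.0439/0.0373)/(2πk) = 0.1629/(2π·50.6) = 5.124×10^-4 m·K/W
  R'_aerogel blanket = ln(0.0798/0.0439)/(2πk) = 0.5976/(2π·0.0147) = 6.470 m·K/W
ΣR = 6.471 m·K/W
ΔT = Q'·ΣR = 27.8 × 6.471 = 179.9 K
Heat flows inward, so T_out = T_in + ΔT = -156 + 179.9 = 23.9 °C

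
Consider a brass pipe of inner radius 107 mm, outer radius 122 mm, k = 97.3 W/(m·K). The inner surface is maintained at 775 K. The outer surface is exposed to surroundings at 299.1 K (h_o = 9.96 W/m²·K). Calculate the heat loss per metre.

Resistance network (inner→outer):
  R'_brass = ln(0.122/0.107)/(2πk) = 0.1312/(2π·97.3) = 2.146×10^-4 m·K/W
  R'_conv,out = 1/(2πr h) = 1/(2π·0.122·9.96) = 0.1310 m·K/W
ΣR = 2.146×10^-4 + 0.1310 = 0.1312 m·K/W
Q' = ΔT/ΣR = (775 K − 299.1 K)/0.1312 = 3630 W/m

Q' = 3.63 kW/m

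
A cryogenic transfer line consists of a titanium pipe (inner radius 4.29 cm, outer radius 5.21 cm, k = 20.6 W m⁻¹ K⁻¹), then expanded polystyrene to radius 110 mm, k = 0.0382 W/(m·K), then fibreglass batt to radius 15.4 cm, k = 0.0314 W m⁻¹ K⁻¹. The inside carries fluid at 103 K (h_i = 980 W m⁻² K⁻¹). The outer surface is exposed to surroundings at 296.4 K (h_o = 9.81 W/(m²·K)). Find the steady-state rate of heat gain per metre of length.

Q' = 39.2 W/m

Resistance network (inner→outer):
  R'_conv,in = 1/(2πr h) = 1/(2π·0.0429·980) = 0.003786 m·K/W
  R'_titanium = ln(0.0521/0.0429)/(2πk) = 0.1943/(2π·20.6) = 0.001501 m·K/W
  R'_expanded polystyrene = ln(0.110/0.0521)/(2πk) = 0.7473/(2π·0.0382) = 3.114 m·K/W
  R'_fibreglass batt = ln(0.154/0.110)/(2πk) = 0.3365/(2π·0.0314) = 1.705 m·K/W
  R'_conv,out = 1/(2πr h) = 1/(2π·0.154·9.81) = 0.1053 m·K/W
ΣR = 0.003786 + 0.001501 + 3.114 + 1.705 + 0.1053 = 4.930 m·K/W
Q' = ΔT/ΣR = (103 K − 296.4 K)/4.930 = -39.2 W/m
(Negative Q' ⇒ heat flows inward; heat gain = 39.2 W/m.)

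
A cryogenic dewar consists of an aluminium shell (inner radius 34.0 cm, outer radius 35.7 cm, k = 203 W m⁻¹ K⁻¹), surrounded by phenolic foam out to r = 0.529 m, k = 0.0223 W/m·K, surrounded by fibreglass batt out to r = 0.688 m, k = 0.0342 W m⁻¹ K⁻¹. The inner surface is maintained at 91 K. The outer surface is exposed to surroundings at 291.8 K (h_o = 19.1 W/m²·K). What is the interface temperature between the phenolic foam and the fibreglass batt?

T = 243.6 K

Resistance network (inner→outer):
  R_aluminium = (1/0.340 − 1/0.357)/(4πk) = 0.1401/(4π·203) = 5.490×10^-5 K/W
  R_phenolic foam = (1/0.357 − 1/0.529)/(4πk) = 0.9108/(4π·0.0223) = 3.250 K/W
  R_fibreglass batt = (1/0.529 − 1/0.688)/(4πk) = 0.4369/(4π·0.0342) = 1.017 K/W
  R_conv,out = 1/(4πr²h) = 1/(4π·0.688²·19.1) = 0.008802 K/W
ΣR = 5.490×10^-5 + 3.250 + 1.017 + 0.008802 = 4.276 K/W
Q = ΔT/ΣR = (91 K − 291.8 K)/4.276 = -46.96 W
From the inner boundary to the phenolic foam/fibreglass batt interface, ΣR_partial = 3.250 K/W.
T_interface = T_in − Q·ΣR_partial = 91 K − (-46.96)(3.250) = 243.6 K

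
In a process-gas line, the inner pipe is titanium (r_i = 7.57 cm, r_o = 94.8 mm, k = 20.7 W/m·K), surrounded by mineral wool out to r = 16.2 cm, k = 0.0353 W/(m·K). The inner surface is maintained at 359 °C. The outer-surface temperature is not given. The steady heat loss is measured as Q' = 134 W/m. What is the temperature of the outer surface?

Sum the resistances:
  R'_titanium = ln(0.0948/0.0757)/(2πk) = 0.2250/(2π·20.7) = 0.001730 m·K/W
  R'_mineral wool = ln(0.162/0.0948)/(2πk) = 0.5358/(2π·0.0353) = 2.416 m·K/W
ΣR = 2.418 m·K/W
ΔT = Q'·ΣR = 134 × 2.418 = 324.0 K
Heat flows outward, so T_out = T_in − ΔT = 359 − 324.0 = 35.0 °C

T_out = 35.0 °C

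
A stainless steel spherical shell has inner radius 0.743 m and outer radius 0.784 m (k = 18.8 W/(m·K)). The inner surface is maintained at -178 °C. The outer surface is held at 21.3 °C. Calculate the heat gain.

Q = 4πk·ΔT/(1/r₁ − 1/r₂) = 4π × 18.8 × 199.3 / (1/0.743 − 1/0.784) = 6.69×10^5 W

Q = 669 kW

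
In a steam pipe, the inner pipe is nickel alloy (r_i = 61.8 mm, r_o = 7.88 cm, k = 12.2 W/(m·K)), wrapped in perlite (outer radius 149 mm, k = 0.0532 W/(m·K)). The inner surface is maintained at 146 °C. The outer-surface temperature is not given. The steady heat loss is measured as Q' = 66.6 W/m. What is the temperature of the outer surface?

Sum the resistances:
  R'_nickel alloy = ln(0.0788/0.0618)/(2πk) = 0.2430/(2π·12.2) = 0.003170 m·K/W
  R'_perlite = ln(0.149/0.0788)/(2πk) = 0.6370/(2π·0.0532) = 1.906 m·K/W
ΣR = 1.909 m·K/W
ΔT = Q'·ΣR = 66.6 × 1.909 = 127.1 K
Heat flows outward, so T_out = T_in − ΔT = 146 − 127.1 = 18.9 °C

T_out = 18.9 °C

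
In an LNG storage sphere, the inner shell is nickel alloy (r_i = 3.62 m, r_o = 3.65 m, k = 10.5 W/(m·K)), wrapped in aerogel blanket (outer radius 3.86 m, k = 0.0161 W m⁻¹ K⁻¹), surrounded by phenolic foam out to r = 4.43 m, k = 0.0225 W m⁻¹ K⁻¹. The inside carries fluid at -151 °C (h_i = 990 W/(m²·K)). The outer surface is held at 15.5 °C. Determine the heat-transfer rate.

Q = 869 W

Resistance network (inner→outer):
  R_conv,in = 1/(4πr²h) = 1/(4π·3.62²·990) = 6.134×10^-6 K/W
  R_nickel alloy = (1/3.62 − 1/3.65)/(4πk) = 0.002270/(4π·10.5) = 1.721×10^-5 K/W
  R_aerogel blanket = (1/3.65 − 1/3.86)/(4πk) = 0.01491/(4π·0.0161) = 0.07367 K/W
  R_phenolic foam = (1/3.86 − 1/4.43)/(4πk) = 0.03333/(4π·0.0225) = 0.1179 K/W
ΣR = 6.134×10^-6 + 1.721×10^-5 + 0.07367 + 0.1179 = 0.1916 K/W
Q = ΔT/ΣR = (-151 °C − 15.5 °C)/0.1916 = -869 W
(Negative Q ⇒ heat flows inward; heat gain = 869 W.)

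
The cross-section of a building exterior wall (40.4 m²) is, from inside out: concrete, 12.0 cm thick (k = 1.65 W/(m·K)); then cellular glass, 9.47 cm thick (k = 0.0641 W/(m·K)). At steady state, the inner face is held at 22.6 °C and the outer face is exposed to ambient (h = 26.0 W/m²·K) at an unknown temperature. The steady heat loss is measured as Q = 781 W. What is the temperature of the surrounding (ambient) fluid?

Series resistances:
  R_concrete = L/(kA) = 0.120/(1.65·40.4) = 0.001800 K/W
  R_cellular glass = L/(kA) = 0.0947/(0.0641·40.4) = 0.03657 K/W
  R_conv,out = 1/(hA) = 1/(26.0·40.4) = 9.520×10^-4 K/W
ΣR = 0.03932 K/W
ΔT = Q·ΣR = 781 × 0.03932 = 30.71 K
Heat flows outward, so T_out = T_in − ΔT = 22.6 − 30.71 = -8.11 °C

T_out = -8.11 °C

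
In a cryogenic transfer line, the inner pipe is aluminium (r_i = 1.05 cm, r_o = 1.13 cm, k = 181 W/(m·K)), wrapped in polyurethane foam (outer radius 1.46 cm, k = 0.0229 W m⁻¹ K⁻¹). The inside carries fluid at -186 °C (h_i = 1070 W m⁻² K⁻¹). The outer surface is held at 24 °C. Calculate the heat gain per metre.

Resistance network (inner→outer):
  R'_conv,in = 1/(2πr h) = 1/(2π·0.0105·1070) = 0.01417 m·K/W
  R'_aluminium = ln(0.0113/0.0105)/(2πk) = 0.07343/(2π·181) = 6.457×10^-5 m·K/W
  R'_polyurethane foam = ln(0.0146/0.0113)/(2πk) = 0.2562/(2π·0.0229) = 1.781 m·K/W
ΣR = 0.01417 + 6.457×10^-5 + 1.781 = 1.795 m·K/W
Q' = ΔT/ΣR = (-186 °C − 24 °C)/1.795 = -117 W/m
(Negative Q' ⇒ heat flows inward; heat gain = 117 W/m.)

Q' = 117 W/m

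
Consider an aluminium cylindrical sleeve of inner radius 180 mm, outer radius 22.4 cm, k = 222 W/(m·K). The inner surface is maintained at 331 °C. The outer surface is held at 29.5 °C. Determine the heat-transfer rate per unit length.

Q' = 1920 kW/m

Q' = 2πk·ΔT/ln(r₂/r₁) = 2π × 222 × 301.5 / ln(0.224/0.180) = 1.92×10^6 W/m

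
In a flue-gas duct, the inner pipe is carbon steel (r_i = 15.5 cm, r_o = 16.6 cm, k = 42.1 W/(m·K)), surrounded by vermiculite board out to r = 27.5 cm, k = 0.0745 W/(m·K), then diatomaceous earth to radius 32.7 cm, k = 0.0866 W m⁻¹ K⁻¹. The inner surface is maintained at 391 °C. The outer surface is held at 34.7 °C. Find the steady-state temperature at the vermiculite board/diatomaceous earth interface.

Series thermal resistances, inner to outer:
  R'_carbon steel = ln(0.166/0.155)/(2πk) = 0.06856/(2π·42.1) = 2.592×10^-4 m·K/W
  R'_vermiculite board = ln(0.275/0.166)/(2πk) = 0.5048/(2π·0.0745) = 1.078 m·K/W
  R'_diatomaceous earth = ln(0.327/0.275)/(2πk) = 0.1732/(2π·0.0866) = 0.3183 m·K/W
ΣR = 2.592×10^-4 + 1.078 + 0.3183 = 1.397 m·K/W
Q' = ΔT/ΣR = (391 °C − 34.7 °C)/1.397 = 255.0 W/m
From the inner boundary to the vermiculite board/diatomaceous earth interface, ΣR_partial = 1.078 m·K/W.
T_interface = T_in − Q'·ΣR_partial = 391 °C − (255.0)(1.078) = 116 °C

T = 116 °C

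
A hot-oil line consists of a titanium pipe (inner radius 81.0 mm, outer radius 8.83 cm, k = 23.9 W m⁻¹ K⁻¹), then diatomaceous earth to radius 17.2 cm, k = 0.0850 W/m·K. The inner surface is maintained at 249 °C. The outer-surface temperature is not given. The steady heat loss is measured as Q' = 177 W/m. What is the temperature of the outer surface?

T_out = 27.9 °C

Sum the resistances:
  R'_titanium = ln(0.0883/0.0810)/(2πk) = 0.08629/(2π·23.9) = 5.746×10^-4 m·K/W
  R'_diatomaceous earth = ln(0.172/0.0883)/(2πk) = 0.6668/(2π·0.0850) = 1.248 m·K/W
ΣR = 1.249 m·K/W
ΔT = Q'·ΣR = 177 × 1.249 = 221.1 K
Heat flows outward, so T_out = T_in − ΔT = 249 − 221.1 = 27.9 °C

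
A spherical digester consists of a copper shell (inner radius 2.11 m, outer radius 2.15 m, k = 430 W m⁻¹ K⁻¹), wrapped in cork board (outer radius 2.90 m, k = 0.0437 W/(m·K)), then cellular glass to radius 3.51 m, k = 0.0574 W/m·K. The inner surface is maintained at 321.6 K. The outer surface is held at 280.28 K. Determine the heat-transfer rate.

Q = 137 W

Resistance network (inner→outer):
  R_copper = (1/2.11 − 1/2.15)/(4πk) = 0.008817/(4π·430) = 1.632×10^-6 K/W
  R_cork board = (1/2.15 − 1/2.90)/(4πk) = 0.1203/(4π·0.0437) = 0.2190 K/W
  R_cellular glass = (1/2.90 − 1/3.51)/(4πk) = 0.05993/(4π·0.0574) = 0.08308 K/W
ΣR = 1.632×10^-6 + 0.2190 + 0.08308 = 0.3021 K/W
Q = ΔT/ΣR = (321.6 K − 280.28 K)/0.3021 = 137 W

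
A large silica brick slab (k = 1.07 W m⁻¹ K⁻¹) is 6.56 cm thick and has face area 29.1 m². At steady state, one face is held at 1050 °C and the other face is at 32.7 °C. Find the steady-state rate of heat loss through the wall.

Q = 483 kW

Q = kA·ΔT/L = 1.07 × 29.1 × |1050 °C − 32.7 °C| / 0.0656 = 4.83×10^5 W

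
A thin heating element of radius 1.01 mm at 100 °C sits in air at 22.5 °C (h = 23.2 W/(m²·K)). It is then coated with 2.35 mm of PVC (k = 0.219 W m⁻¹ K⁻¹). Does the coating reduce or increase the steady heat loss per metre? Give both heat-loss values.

Critical radius for a cylinder: r_cr = k/h = 0.00944 m = 0.944 cm.
Outer radius after coating: r₂ = 0.00101 + 0.00235 = 0.00336 m.
Since r₁ < r_cr and r₂ ≤ r_cr, the coating moves toward the maximum at r_cr — heat loss rises.
Bare: R = 1/(2πr₁h) = 6.792 m·K/W; Q = 77.5/6.792 = 11.4 W/m.
Coated: R = R_cond + R_conv = 2.915 m·K/W; Q = 77.5/2.915 = 26.6 W/m.

increases: 11.4 → 26.6 W/m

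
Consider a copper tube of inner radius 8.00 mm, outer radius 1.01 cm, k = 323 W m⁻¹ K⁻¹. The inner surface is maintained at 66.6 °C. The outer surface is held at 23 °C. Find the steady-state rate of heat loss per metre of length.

Q' = 2πk·ΔT/ln(r₂/r₁) = 2π × 323 × 43.6 / ln(0.0101/0.00800) = 3.80×10^5 W/m

Q' = 380 kW/m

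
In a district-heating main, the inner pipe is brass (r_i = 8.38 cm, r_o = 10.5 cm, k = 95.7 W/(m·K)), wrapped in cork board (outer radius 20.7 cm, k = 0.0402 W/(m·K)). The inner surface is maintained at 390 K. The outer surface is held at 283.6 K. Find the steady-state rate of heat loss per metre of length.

Q' = 39.6 W/m

Series thermal resistances, inner to outer:
  R'_brass = ln(0.105/0.0838)/(2πk) = 0.2255/(2π·95.7) = 3.751×10^-4 m·K/W
  R'_cork board = ln(0.207/0.105)/(2πk) = 0.6788/(2π·0.0402) = 2.687 m·K/W
ΣR = 3.751×10^-4 + 2.687 = 2.687 m·K/W
Q' = ΔT/ΣR = (390 K − 283.6 K)/2.687 = 39.6 W/m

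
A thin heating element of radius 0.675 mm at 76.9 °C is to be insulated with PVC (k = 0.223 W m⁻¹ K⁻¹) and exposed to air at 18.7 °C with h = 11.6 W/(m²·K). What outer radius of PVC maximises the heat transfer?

r_cr = 1.92 cm

For a cylinder, r_cr = k_ins/h = 0.223/11.6 = 0.0192 m = 1.92 cm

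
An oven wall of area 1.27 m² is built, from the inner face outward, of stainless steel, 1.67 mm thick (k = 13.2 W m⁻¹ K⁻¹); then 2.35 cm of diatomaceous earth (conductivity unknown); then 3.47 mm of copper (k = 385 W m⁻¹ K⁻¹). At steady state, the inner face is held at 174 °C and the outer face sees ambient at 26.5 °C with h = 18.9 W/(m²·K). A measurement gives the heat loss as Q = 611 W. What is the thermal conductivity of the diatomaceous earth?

k = 0.0927 W/m·K

ΣR = ΔT/Q = |174 − 26.5|/611 = 0.2414 K/W
Known resistances:
  R_stainless steel = L/(kA) = 0.00167/(13.2·1.27) = 9.962×10^-5 K/W
  R_copper = L/(kA) = 0.00347/(385·1.27) = 7.097×10^-6 K/W
  R_conv,out = 1/(hA) = 1/(18.9·1.27) = 0.04166 K/W
R_diatomaceous earth = ΣR − ΣR_known = 0.2414 − 0.04177 = 0.1996 K/W
L/(kA) = 0.1996 ⇒ k = 0.0235/(0.1996·1.27) = 0.0927 W/m·K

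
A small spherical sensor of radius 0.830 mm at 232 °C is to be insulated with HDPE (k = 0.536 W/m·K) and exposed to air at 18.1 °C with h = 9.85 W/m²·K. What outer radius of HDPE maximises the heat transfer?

r_cr = 10.9 cm

For a sphere, r_cr = 2k_ins/h = 2·0.536/9.85 = 0.109 m = 10.9 cm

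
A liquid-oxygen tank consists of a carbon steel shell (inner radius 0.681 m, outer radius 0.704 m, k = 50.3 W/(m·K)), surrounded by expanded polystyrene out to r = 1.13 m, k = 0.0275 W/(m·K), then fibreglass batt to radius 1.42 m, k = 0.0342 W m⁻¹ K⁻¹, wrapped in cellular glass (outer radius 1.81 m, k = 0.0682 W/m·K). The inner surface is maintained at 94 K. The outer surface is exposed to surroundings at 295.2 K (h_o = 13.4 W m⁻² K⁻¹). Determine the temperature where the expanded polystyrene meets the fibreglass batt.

T = 239.1 K

Series thermal resistances, inner to outer:
  R_carbon steel = (1/0.681 − 1/0.704)/(4πk) = 0.04797/(4π·50.3) = 7.590×10^-5 K/W
  R_expanded polystyrene = (1/0.704 − 1/1.13)/(4πk) = 0.5355/(4π·0.0275) = 1.550 K/W
  R_fibreglass batt = (1/1.13 − 1/1.42)/(4πk) = 0.1807/(4π·0.0342) = 0.4205 K/W
  R_cellular glass = (1/1.42 − 1/1.81)/(4πk) = 0.1517/(4π·0.0682) = 0.1771 K/W
  R_conv,out = 1/(4πr²h) = 1/(4π·1.81²·13.4) = 0.001813 K/W
ΣR = 7.590×10^-5 + 1.550 + 0.4205 + 0.1771 + 0.001813 = 2.149 K/W
Q = ΔT/ΣR = (94 K − 295.2 K)/2.149 = -93.62 W
From the inner boundary to the expanded polystyrene/fibreglass batt interface, ΣR_partial = 1.550 K/W.
T_interface = T_in − Q·ΣR_partial = 94 K − (-93.62)(1.550) = 239.1 K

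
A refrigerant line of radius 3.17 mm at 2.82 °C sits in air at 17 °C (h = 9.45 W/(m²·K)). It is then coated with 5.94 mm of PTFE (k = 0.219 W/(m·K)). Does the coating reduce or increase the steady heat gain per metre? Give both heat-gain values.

Critical radius for a cylinder: r_cr = k/h = 0.0232 m = 2.32 cm.
Outer radius after coating: r₂ = 0.00317 + 0.00594 = 0.00911 m.
Since r₁ < r_cr and r₂ ≤ r_cr, the coating moves toward the maximum at r_cr — heat gain rises.
Bare: R = 1/(2πr₁h) = 5.313 m·K/W; Q = 14.18/5.313 = 2.67 W/m.
Coated: R = R_cond + R_conv = 2.616 m·K/W; Q = 14.18/2.616 = 5.42 W/m.

increases: 2.67 → 5.42 W/m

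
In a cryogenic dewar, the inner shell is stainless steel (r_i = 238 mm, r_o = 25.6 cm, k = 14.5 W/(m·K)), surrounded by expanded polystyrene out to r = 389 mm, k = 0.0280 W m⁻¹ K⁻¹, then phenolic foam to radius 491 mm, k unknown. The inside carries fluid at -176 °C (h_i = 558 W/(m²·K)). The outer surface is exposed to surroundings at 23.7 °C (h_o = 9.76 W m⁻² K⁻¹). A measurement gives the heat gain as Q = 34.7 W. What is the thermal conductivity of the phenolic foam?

k = 0.0221 W/m·K

ΣR = ΔT/Q = |-176 − 23.7|/34.7 = 5.755 K/W
Known resistances:
  R_conv,in = 1/(4πr²h) = 1/(4π·0.238²·558) = 0.002518 K/W
  R_stainless steel = (1/0.238 − 1/0.256)/(4πk) = 0.2954/(4π·14.5) = 0.001621 K/W
  R_expanded polystyrene = (1/0.256 − 1/0.389)/(4πk) = 1.336/(4π·0.0280) = 3.796 K/W
  R_conv,out = 1/(4πr²h) = 1/(4π·0.491²·9.76) = 0.03382 K/W
R_phenolic foam = ΣR − ΣR_known = 5.755 − 3.834 = 1.921 K/W
(1/r₁−1/r₂)/(4πk) = 1.921 ⇒ k = 0.5340/(4π·1.921) = 0.0221 W/m·K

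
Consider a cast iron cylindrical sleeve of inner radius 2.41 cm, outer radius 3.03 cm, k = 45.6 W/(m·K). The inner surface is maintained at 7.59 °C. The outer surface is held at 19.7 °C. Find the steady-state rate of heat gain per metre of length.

Q' = 2πk·ΔT/ln(r₂/r₁) = 2π × 45.6 × 12.11 / ln(0.0303/0.0241) = 15200 W/m

Q' = 15200 W/m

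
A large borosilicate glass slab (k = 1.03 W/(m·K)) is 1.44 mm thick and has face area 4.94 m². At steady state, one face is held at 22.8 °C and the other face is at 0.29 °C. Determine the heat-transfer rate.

Q = kA·ΔT/L = 1.03 × 4.94 × |22.8 °C − 0.29 °C| / 0.00144 = 79500 W

Q = 79500 W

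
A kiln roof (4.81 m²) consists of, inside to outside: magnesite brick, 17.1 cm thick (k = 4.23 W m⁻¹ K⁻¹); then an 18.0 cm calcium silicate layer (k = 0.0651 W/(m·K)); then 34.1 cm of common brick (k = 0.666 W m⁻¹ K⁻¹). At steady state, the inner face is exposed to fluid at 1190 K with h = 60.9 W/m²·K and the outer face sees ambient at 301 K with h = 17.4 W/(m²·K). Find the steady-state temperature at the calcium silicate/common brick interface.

Series thermal resistances, inner to outer:
  R_conv,in = 1/(hA) = 1/(60.9·4.81) = 0.003414 K/W
  R_magnesite brick = L/(kA) = 0.171/(4.23·4.81) = 0.008404 K/W
  R_calcium silicate = L/(kA) = 0.180/(0.0651·4.81) = 0.5748 K/W
  R_common brick = L/(kA) = 0.341/(0.666·4.81) = 0.1064 K/W
  R_conv,out = 1/(hA) = 1/(17.4·4.81) = 0.01195 K/W
ΣR = 0.003414 + 0.008404 + 0.5748 + 0.1064 + 0.01195 = 0.7050 K/W
Q = ΔT/ΣR = (1190 K − 301 K)/0.7050 = 1261 W
From the inner boundary to the calcium silicate/common brick interface, ΣR_partial = 0.5866 K/W.
T_interface = T_in − Q·ΣR_partial = 1190 K − (1261)(0.5866) = 450 K

T = 450 K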